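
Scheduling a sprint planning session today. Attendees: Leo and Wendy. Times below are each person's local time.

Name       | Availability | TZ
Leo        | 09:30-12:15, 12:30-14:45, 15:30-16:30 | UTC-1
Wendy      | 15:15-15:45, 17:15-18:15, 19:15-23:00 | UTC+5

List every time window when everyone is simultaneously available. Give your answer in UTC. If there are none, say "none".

10:30-10:45, 12:15-13:15, 14:15-15:45, 16:30-17:30

Leo in UTC: 10:30-13:15, 13:30-15:45, 16:30-17:30 (add 1h to convert from UTC-1).
Wendy in UTC: 10:15-10:45, 12:15-13:15, 14:15-18:00 (subtract 5h to convert from UTC+5).
Leo ∩ Wendy: 10:30-10:45, 12:15-13:15, 14:15-15:45, 16:30-17:30.
So the common availability across everyone is 10:30-10:45, 12:15-13:15, 14:15-15:45, 16:30-17:30.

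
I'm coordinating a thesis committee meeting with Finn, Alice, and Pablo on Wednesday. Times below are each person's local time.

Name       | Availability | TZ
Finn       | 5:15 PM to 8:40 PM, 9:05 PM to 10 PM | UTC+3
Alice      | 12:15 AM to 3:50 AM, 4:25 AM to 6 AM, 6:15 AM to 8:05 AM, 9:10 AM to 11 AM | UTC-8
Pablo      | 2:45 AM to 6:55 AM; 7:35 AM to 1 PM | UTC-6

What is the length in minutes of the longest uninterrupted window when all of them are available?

Finn in UTC: 14:15-17:40, 18:05-19:00 (subtract 3h to convert from UTC+3).
Alice in UTC: 08:15-11:50, 12:25-14:00, 14:15-16:05, 17:10-19:00 (add 8h to convert from UTC-8).
Pablo in UTC: 08:45-12:55, 13:35-19:00 (add 6h to convert from UTC-6).
Finn ∩ Alice: 14:15-16:05, 17:10-17:40, 18:05-19:00.
Finn ∩ Alice ∩ Pablo: 14:15-16:05, 17:10-17:40, 18:05-19:00.
The longest is 14:15-16:05 at 110 minutes.

110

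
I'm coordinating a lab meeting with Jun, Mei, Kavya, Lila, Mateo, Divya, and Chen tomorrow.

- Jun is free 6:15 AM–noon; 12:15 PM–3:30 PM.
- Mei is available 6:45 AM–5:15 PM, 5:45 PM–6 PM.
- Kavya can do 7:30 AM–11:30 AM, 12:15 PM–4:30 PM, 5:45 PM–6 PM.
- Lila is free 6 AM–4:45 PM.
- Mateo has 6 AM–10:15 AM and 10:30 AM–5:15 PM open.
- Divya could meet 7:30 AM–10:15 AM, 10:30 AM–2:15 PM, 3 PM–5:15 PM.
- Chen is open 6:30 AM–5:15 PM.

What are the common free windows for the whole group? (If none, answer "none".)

Jun ∩ Mei: 06:45-12:00, 12:15-15:30.
Jun ∩ Mei ∩ Kavya: 07:30-11:30, 12:15-15:30.
Jun ∩ Mei ∩ Kavya ∩ Lila: 07:30-11:30, 12:15-15:30.
Jun ∩ Mei ∩ Kavya ∩ Lila ∩ Mateo: 07:30-10:15, 10:30-11:30, 12:15-15:30.
Jun ∩ Mei ∩ Kavya ∩ Lila ∩ Mateo ∩ Divya: 07:30-10:15, 10:30-11:30, 12:15-14:15, 15:00-15:30.
Jun ∩ Mei ∩ Kavya ∩ Lila ∩ Mateo ∩ Divya ∩ Chen: 07:30-10:15, 10:30-11:30, 12:15-14:15, 15:00-15:30.

07:30-10:15, 10:30-11:30, 12:15-14:15, 15:00-15:30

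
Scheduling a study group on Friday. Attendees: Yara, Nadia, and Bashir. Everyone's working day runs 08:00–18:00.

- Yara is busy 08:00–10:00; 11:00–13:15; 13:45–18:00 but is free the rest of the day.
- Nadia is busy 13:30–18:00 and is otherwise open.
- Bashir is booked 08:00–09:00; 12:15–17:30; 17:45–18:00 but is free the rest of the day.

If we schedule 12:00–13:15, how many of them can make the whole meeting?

1

Yara free: 10:00-11:00, 13:15-13:45 (invert busy blocks within the working day).
Nadia free: 08:00-13:30 (invert busy blocks within the working day).
Bashir free: 09:00-12:15, 17:30-17:45 (invert busy blocks within the working day).
Nadia can make the full 12:00-13:15 slot — that's 1.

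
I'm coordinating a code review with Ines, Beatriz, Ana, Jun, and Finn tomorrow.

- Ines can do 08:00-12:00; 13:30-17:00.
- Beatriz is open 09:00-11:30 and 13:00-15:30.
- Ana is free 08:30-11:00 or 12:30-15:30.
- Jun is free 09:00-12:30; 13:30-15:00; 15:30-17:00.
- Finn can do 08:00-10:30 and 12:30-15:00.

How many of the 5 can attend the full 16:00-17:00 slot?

Ines and Jun can make the full 16:00-17:00 slot — that's 2.

2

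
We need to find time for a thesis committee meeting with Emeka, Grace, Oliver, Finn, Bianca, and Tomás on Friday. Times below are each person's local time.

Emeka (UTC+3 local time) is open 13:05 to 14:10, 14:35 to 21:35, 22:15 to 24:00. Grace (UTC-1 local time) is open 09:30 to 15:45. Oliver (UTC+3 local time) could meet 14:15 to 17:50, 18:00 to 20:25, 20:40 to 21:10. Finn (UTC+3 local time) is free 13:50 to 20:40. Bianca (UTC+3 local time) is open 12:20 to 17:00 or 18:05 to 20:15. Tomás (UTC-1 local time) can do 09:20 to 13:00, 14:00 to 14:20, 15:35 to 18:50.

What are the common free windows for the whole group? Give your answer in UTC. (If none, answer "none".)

Emeka in UTC: 10:05-11:10, 11:35-18:35, 19:15-21:00 (subtract 3h to convert from UTC+3).
Grace in UTC: 10:30-16:45 (add 1h to convert from UTC-1).
Oliver in UTC: 11:15-14:50, 15:00-17:25, 17:40-18:10 (subtract 3h to convert from UTC+3).
Finn in UTC: 10:50-17:40 (subtract 3h to convert from UTC+3).
Bianca in UTC: 09:20-14:00, 15:05-17:15 (subtract 3h to convert from UTC+3).
Tomás in UTC: 10:20-14:00, 15:00-15:20, 16:35-19:50 (add 1h to convert from UTC-1).
Emeka ∩ Grace: 10:30-11:10, 11:35-16:45.
Emeka ∩ Grace ∩ Oliver: 11:35-14:50, 15:00-16:45.
Emeka ∩ Grace ∩ Oliver ∩ Finn: 11:35-14:50, 15:00-16:45.
Emeka ∩ Grace ∩ Oliver ∩ Finn ∩ Bianca: 11:35-14:00, 15:05-16:45.
Emeka ∩ Grace ∩ Oliver ∩ Finn ∩ Bianca ∩ Tomás: 11:35-14:00, 15:05-15:20, 16:35-16:45.
Those are the intersection windows.

11:35-14:00, 15:05-15:20, 16:35-16:45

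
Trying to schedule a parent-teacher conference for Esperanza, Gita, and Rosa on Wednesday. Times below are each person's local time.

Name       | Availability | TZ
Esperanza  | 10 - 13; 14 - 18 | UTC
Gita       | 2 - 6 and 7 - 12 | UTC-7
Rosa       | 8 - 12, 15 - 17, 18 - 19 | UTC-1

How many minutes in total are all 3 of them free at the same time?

300

Esperanza in UTC: 10:00-13:00, 14:00-18:00.
Gita in UTC: 09:00-13:00, 14:00-19:00 (add 7h to convert from UTC-7).
Rosa in UTC: 09:00-13:00, 16:00-18:00, 19:00-20:00 (add 1h to convert from UTC-1).
Esperanza ∩ Gita: 10:00-13:00, 14:00-18:00.
Esperanza ∩ Gita ∩ Rosa: 10:00-13:00, 16:00-18:00.
Summing the common windows: 180 + 120 = 300 minutes.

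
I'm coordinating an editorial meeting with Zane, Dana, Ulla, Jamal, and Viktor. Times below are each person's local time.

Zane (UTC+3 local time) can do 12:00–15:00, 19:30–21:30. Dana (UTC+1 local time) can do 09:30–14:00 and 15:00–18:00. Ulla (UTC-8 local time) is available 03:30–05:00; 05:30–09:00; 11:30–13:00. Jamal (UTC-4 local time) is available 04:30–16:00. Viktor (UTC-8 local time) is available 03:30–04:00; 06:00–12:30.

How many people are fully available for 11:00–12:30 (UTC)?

2

Zane in UTC: 09:00-12:00, 16:30-18:30 (subtract 3h to convert from UTC+3).
Dana in UTC: 08:30-13:00, 14:00-17:00 (subtract 1h to convert from UTC+1).
Ulla in UTC: 11:30-13:00, 13:30-17:00, 19:30-21:00 (add 8h to convert from UTC-8).
Jamal in UTC: 08:30-20:00 (add 4h to convert from UTC-4).
Viktor in UTC: 11:30-12:00, 14:00-20:30 (add 8h to convert from UTC-8).
Dana and Jamal can make the full 11:00-12:30 slot — that's 2.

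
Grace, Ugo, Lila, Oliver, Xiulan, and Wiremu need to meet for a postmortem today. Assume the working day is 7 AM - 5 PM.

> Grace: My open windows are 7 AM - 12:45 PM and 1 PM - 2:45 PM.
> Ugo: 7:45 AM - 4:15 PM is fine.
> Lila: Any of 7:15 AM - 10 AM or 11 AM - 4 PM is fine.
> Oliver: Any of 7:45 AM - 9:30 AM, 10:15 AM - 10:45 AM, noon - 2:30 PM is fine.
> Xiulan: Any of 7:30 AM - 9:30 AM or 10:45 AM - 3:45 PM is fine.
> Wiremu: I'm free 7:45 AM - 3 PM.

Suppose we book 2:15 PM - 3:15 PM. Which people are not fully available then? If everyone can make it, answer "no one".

Grace: not fully free for 14:15-15:15. Ugo: free for 14:15-15:15. Lila: free for 14:15-15:15. Oliver: not fully free for 14:15-15:15. Xiulan: free for 14:15-15:15. Wiremu: not fully free for 14:15-15:15.

Grace, Oliver, Wiremu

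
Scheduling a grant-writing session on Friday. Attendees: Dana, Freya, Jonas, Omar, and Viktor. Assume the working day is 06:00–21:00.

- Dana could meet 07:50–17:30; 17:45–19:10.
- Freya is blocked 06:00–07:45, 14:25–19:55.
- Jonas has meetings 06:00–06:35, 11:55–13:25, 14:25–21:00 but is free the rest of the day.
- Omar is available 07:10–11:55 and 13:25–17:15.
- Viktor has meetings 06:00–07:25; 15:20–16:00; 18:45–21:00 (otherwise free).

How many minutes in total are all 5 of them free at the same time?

305

Dana free: 07:50-17:30, 17:45-19:10.
Freya free: 07:45-14:25, 19:55-21:00 (invert busy blocks within the working day).
Jonas free: 06:35-11:55, 13:25-14:25 (invert busy blocks within the working day).
Omar free: 07:10-11:55, 13:25-17:15.
Viktor free: 07:25-15:20, 16:00-18:45 (invert busy blocks within the working day).
Dana ∩ Freya: 07:50-14:25.
Dana ∩ Freya ∩ Jonas: 07:50-11:55, 13:25-14:25.
Dana ∩ Freya ∩ Jonas ∩ Omar: 07:50-11:55, 13:25-14:25.
Dana ∩ Freya ∩ Jonas ∩ Omar ∩ Viktor: 07:50-11:55, 13:25-14:25.
Summing the common windows: 245 + 60 = 305 minutes.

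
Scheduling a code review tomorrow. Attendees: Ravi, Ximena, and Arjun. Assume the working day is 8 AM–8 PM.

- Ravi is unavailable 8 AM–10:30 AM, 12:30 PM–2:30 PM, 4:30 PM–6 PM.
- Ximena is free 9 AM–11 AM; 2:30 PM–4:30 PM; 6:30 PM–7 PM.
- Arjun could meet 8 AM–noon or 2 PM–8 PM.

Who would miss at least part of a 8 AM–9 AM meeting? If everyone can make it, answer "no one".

Ravi free: 10:30-12:30, 14:30-16:30, 18:00-20:00 (invert busy blocks within the working day).
Ximena free: 09:00-11:00, 14:30-16:30, 18:30-19:00.
Arjun free: 08:00-12:00, 14:00-20:00.
Ravi: not fully free for 08:00-09:00. Ximena: not fully free for 08:00-09:00. Arjun: free for 08:00-09:00.

Ravi, Ximena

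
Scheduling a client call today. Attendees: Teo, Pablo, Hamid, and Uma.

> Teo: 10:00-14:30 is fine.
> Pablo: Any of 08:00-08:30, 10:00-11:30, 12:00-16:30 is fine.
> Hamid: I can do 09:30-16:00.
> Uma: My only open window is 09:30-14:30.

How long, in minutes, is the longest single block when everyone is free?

150

Teo ∩ Pablo: 10:00-11:30, 12:00-14:30.
Teo ∩ Pablo ∩ Hamid: 10:00-11:30, 12:00-14:30.
Teo ∩ Pablo ∩ Hamid ∩ Uma: 10:00-11:30, 12:00-14:30.
The longest is 12:00-14:30 at 150 minutes.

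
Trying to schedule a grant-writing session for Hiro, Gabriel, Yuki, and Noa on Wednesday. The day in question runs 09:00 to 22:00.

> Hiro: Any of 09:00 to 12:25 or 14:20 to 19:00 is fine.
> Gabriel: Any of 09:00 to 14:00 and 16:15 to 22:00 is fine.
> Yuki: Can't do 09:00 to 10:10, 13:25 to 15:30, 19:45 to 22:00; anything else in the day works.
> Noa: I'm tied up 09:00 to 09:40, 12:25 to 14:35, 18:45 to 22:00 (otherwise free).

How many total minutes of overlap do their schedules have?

285

Hiro free: 09:00-12:25, 14:20-19:00.
Gabriel free: 09:00-14:00, 16:15-22:00.
Yuki free: 10:10-13:25, 15:30-19:45 (invert busy blocks within the working day).
Noa free: 09:40-12:25, 14:35-18:45 (invert busy blocks within the working day).
Hiro ∩ Gabriel: 09:00-12:25, 16:15-19:00.
Hiro ∩ Gabriel ∩ Yuki: 10:10-12:25, 16:15-19:00.
Hiro ∩ Gabriel ∩ Yuki ∩ Noa: 10:10-12:25, 16:15-18:45.
Summing the common windows: 135 + 150 = 285 minutes.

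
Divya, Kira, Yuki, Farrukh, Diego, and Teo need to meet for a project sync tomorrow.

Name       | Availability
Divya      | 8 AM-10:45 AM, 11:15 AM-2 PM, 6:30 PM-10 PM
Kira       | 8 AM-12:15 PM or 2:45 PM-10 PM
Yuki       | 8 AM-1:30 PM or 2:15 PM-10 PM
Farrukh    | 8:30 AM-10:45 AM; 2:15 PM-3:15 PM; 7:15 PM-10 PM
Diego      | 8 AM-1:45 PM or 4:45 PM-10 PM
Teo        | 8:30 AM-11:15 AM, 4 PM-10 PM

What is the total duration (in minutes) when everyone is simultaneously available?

300

Divya ∩ Kira: 08:00-10:45, 11:15-12:15, 18:30-22:00.
Divya ∩ Kira ∩ Yuki: 08:00-10:45, 11:15-12:15, 18:30-22:00.
Divya ∩ Kira ∩ Yuki ∩ Farrukh: 08:30-10:45, 19:15-22:00.
Divya ∩ Kira ∩ Yuki ∩ Farrukh ∩ Diego: 08:30-10:45, 19:15-22:00.
Divya ∩ Kira ∩ Yuki ∩ Farrukh ∩ Diego ∩ Teo: 08:30-10:45, 19:15-22:00.
Summing the common windows: 135 + 165 = 300 minutes.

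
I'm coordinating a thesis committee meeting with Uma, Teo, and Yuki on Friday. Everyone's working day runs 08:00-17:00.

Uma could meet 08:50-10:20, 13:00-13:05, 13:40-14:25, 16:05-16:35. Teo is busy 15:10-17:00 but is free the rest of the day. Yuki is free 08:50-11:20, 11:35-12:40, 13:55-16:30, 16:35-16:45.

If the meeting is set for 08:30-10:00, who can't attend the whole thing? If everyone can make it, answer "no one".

Uma free: 08:50-10:20, 13:00-13:05, 13:40-14:25, 16:05-16:35.
Teo free: 08:00-15:10 (invert busy blocks within the working day).
Yuki free: 08:50-11:20, 11:35-12:40, 13:55-16:30, 16:35-16:45.
Uma: not fully free for 08:30-10:00. Teo: free for 08:30-10:00. Yuki: not fully free for 08:30-10:00.

Uma, Yuki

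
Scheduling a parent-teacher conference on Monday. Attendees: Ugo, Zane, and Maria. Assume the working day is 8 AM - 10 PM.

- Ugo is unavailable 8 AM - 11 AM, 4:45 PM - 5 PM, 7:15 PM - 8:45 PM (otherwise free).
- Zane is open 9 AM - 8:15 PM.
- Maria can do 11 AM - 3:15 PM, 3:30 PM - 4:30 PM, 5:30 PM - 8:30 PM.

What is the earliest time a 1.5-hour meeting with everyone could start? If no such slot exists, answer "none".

Ugo free: 11:00-16:45, 17:00-19:15, 20:45-22:00 (invert busy blocks within the working day).
Zane free: 09:00-20:15.
Maria free: 11:00-15:15, 15:30-16:30, 17:30-20:30.
Ugo ∩ Zane: 11:00-16:45, 17:00-19:15.
Ugo ∩ Zane ∩ Maria: 11:00-15:15, 15:30-16:30, 17:30-19:15.
Those are the intersection windows.
The first common window of at least 90 minutes is 11:00-15:15, so the earliest start is 11:00.

11:00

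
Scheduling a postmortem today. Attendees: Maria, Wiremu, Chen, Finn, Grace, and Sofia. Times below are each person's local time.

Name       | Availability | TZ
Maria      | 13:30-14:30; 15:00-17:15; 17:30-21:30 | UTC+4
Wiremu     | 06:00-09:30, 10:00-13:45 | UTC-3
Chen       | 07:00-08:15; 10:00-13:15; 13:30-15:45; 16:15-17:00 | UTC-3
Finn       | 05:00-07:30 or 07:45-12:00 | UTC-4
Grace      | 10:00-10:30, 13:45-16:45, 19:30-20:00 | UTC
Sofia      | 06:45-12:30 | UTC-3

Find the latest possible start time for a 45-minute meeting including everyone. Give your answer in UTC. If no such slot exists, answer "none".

14:45

Maria in UTC: 09:30-10:30, 11:00-13:15, 13:30-17:30 (subtract 4h to convert from UTC+4).
Wiremu in UTC: 09:00-12:30, 13:00-16:45 (add 3h to convert from UTC-3).
Chen in UTC: 10:00-11:15, 13:00-16:15, 16:30-18:45, 19:15-20:00 (add 3h to convert from UTC-3).
Finn in UTC: 09:00-11:30, 11:45-16:00 (add 4h to convert from UTC-4).
Grace in UTC: 10:00-10:30, 13:45-16:45, 19:30-20:00.
Sofia in UTC: 09:45-15:30 (add 3h to convert from UTC-3).
Maria ∩ Wiremu: 09:30-10:30, 11:00-12:30, 13:00-13:15, 13:30-16:45.
Maria ∩ Wiremu ∩ Chen: 10:00-10:30, 11:00-11:15, 13:00-13:15, 13:30-16:15, 16:30-16:45.
Maria ∩ Wiremu ∩ Chen ∩ Finn: 10:00-10:30, 11:00-11:15, 13:00-13:15, 13:30-16:00.
Maria ∩ Wiremu ∩ Chen ∩ Finn ∩ Grace: 10:00-10:30, 13:45-16:00.
Maria ∩ Wiremu ∩ Chen ∩ Finn ∩ Grace ∩ Sofia: 10:00-10:30, 13:45-15:30.
Those are the intersection windows.
The last common window of at least 45 minutes is 13:45-15:30; a 45-minute meeting can start as late as 14:45 and still end by 15:30.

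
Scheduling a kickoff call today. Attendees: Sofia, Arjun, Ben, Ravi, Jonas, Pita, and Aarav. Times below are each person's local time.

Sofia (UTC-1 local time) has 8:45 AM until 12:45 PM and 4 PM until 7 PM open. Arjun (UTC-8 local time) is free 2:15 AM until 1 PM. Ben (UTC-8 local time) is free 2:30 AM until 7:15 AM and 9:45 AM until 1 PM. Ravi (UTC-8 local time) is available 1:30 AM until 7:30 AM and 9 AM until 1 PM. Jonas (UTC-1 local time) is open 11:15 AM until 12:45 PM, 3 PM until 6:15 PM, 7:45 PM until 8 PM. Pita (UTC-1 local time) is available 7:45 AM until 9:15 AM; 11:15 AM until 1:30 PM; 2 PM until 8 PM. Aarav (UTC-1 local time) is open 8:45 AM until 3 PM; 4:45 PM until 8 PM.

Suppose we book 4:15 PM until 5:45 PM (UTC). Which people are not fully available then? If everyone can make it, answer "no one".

Sofia in UTC: 09:45-13:45, 17:00-20:00 (add 1h to convert from UTC-1).
Arjun in UTC: 10:15-21:00 (add 8h to convert from UTC-8).
Ben in UTC: 10:30-15:15, 17:45-21:00 (add 8h to convert from UTC-8).
Ravi in UTC: 09:30-15:30, 17:00-21:00 (add 8h to convert from UTC-8).
Jonas in UTC: 12:15-13:45, 16:00-19:15, 20:45-21:00 (add 1h to convert from UTC-1).
Pita in UTC: 08:45-10:15, 12:15-14:30, 15:00-21:00 (add 1h to convert from UTC-1).
Aarav in UTC: 09:45-16:00, 17:45-21:00 (add 1h to convert from UTC-1).
Sofia: not fully free for 16:15-17:45. Arjun: free for 16:15-17:45. Ben: not fully free for 16:15-17:45. Ravi: not fully free for 16:15-17:45. Jonas: free for 16:15-17:45. Pita: free for 16:15-17:45. Aarav: not fully free for 16:15-17:45.

Aarav, Ben, Ravi, Sofia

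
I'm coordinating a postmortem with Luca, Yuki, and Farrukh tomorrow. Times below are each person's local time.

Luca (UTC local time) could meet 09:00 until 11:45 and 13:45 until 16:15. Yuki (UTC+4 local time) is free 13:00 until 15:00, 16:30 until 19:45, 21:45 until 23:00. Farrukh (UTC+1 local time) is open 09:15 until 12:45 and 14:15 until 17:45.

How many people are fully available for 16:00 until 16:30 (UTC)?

Luca in UTC: 09:00-11:45, 13:45-16:15.
Yuki in UTC: 09:00-11:00, 12:30-15:45, 17:45-19:00 (subtract 4h to convert from UTC+4).
Farrukh in UTC: 08:15-11:45, 13:15-16:45 (subtract 1h to convert from UTC+1).
Farrukh can make the full 16:00-16:30 slot — that's 1.

1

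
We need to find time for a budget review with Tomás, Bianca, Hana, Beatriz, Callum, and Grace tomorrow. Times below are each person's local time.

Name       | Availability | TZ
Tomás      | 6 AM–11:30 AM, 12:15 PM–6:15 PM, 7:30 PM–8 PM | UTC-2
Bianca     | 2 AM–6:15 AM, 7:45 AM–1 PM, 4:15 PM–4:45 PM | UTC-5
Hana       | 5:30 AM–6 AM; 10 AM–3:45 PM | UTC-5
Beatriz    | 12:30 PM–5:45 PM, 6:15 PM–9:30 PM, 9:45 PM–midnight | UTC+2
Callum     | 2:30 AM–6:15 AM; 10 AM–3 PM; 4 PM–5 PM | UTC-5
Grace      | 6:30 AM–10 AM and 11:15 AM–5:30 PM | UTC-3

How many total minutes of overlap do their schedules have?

180

Tomás in UTC: 08:00-13:30, 14:15-20:15, 21:30-22:00 (add 2h to convert from UTC-2).
Bianca in UTC: 07:00-11:15, 12:45-18:00, 21:15-21:45 (add 5h to convert from UTC-5).
Hana in UTC: 10:30-11:00, 15:00-20:45 (add 5h to convert from UTC-5).
Beatriz in UTC: 10:30-15:45, 16:15-19:30, 19:45-22:00 (subtract 2h to convert from UTC+2).
Callum in UTC: 07:30-11:15, 15:00-20:00, 21:00-22:00 (add 5h to convert from UTC-5).
Grace in UTC: 09:30-13:00, 14:15-20:30 (add 3h to convert from UTC-3).
Tomás ∩ Bianca: 08:00-11:15, 12:45-13:30, 14:15-18:00, 21:30-21:45.
Tomás ∩ Bianca ∩ Hana: 10:30-11:00, 15:00-18:00.
Tomás ∩ Bianca ∩ Hana ∩ Beatriz: 10:30-11:00, 15:00-15:45, 16:15-18:00.
Tomás ∩ Bianca ∩ Hana ∩ Beatriz ∩ Callum: 10:30-11:00, 15:00-15:45, 16:15-18:00.
Tomás ∩ Bianca ∩ Hana ∩ Beatriz ∩ Callum ∩ Grace: 10:30-11:00, 15:00-15:45, 16:15-18:00.
So the common availability across everyone is 10:30-11:00, 15:00-15:45, 16:15-18:00.
Summing the common windows: 30 + 45 + 105 = 180 minutes.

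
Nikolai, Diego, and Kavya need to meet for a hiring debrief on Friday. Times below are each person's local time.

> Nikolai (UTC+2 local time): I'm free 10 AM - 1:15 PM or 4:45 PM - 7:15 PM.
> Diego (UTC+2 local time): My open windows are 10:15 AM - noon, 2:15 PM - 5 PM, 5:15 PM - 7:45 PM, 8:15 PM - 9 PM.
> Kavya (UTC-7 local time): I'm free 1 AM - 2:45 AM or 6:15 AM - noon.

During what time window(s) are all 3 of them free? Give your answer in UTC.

08:15-09:45, 14:45-15:00, 15:15-17:15

Nikolai in UTC: 08:00-11:15, 14:45-17:15 (subtract 2h to convert from UTC+2).
Diego in UTC: 08:15-10:00, 12:15-15:00, 15:15-17:45, 18:15-19:00 (subtract 2h to convert from UTC+2).
Kavya in UTC: 08:00-09:45, 13:15-19:00 (add 7h to convert from UTC-7).
Nikolai ∩ Diego: 08:15-10:00, 14:45-15:00, 15:15-17:15.
Nikolai ∩ Diego ∩ Kavya: 08:15-09:45, 14:45-15:00, 15:15-17:15.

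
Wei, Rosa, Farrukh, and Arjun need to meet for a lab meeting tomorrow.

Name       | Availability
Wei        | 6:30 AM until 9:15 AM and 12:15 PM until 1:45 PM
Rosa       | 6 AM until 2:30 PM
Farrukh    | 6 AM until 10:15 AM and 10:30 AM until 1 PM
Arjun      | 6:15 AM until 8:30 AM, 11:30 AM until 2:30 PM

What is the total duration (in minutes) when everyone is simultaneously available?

165

Wei ∩ Rosa: 06:30-09:15, 12:15-13:45.
Wei ∩ Rosa ∩ Farrukh: 06:30-09:15, 12:15-13:00.
Wei ∩ Rosa ∩ Farrukh ∩ Arjun: 06:30-08:30, 12:15-13:00.
Summing the common windows: 120 + 45 = 165 minutes.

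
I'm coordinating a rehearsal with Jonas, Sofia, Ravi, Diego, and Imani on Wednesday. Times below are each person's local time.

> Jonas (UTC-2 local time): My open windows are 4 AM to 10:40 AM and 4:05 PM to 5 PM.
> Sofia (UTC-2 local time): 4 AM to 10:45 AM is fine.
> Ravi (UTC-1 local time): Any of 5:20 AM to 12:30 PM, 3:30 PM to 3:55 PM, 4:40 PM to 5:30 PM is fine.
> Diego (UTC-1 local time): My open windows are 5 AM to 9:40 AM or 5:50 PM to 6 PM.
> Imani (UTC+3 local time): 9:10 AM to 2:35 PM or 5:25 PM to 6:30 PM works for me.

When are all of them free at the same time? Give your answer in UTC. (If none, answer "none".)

06:20-10:40

Jonas in UTC: 06:00-12:40, 18:05-19:00 (add 2h to convert from UTC-2).
Sofia in UTC: 06:00-12:45 (add 2h to convert from UTC-2).
Ravi in UTC: 06:20-13:30, 16:30-16:55, 17:40-18:30 (add 1h to convert from UTC-1).
Diego in UTC: 06:00-10:40, 18:50-19:00 (add 1h to convert from UTC-1).
Imani in UTC: 06:10-11:35, 14:25-15:30 (subtract 3h to convert from UTC+3).
Jonas ∩ Sofia: 06:00-12:40.
Jonas ∩ Sofia ∩ Ravi: 06:20-12:40.
Jonas ∩ Sofia ∩ Ravi ∩ Diego: 06:20-10:40.
Jonas ∩ Sofia ∩ Ravi ∩ Diego ∩ Imani: 06:20-10:40.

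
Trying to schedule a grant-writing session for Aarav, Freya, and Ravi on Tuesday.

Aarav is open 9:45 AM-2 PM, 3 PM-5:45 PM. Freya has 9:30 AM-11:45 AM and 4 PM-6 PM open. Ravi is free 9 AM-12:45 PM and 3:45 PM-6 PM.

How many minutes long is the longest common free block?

Aarav ∩ Freya: 09:45-11:45, 16:00-17:45.
Aarav ∩ Freya ∩ Ravi: 09:45-11:45, 16:00-17:45.
So the common availability across everyone is 09:45-11:45, 16:00-17:45.
The longest is 09:45-11:45 at 120 minutes.

120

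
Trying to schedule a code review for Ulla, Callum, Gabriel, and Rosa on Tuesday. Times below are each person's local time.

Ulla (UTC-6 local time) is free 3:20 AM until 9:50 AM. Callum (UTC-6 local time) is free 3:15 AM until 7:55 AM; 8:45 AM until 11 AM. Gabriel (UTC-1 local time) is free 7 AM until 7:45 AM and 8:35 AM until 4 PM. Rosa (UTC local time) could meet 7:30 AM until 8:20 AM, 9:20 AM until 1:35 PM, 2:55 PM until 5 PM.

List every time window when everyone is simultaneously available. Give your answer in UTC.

Ulla in UTC: 09:20-15:50 (add 6h to convert from UTC-6).
Callum in UTC: 09:15-13:55, 14:45-17:00 (add 6h to convert from UTC-6).
Gabriel in UTC: 08:00-08:45, 09:35-17:00 (add 1h to convert from UTC-1).
Rosa in UTC: 07:30-08:20, 09:20-13:35, 14:55-17:00.
Ulla ∩ Callum: 09:20-13:55, 14:45-15:50.
Ulla ∩ Callum ∩ Gabriel: 09:35-13:55, 14:45-15:50.
Ulla ∩ Callum ∩ Gabriel ∩ Rosa: 09:35-13:35, 14:55-15:50.
Those are the intersection windows.

09:35-13:35, 14:55-15:50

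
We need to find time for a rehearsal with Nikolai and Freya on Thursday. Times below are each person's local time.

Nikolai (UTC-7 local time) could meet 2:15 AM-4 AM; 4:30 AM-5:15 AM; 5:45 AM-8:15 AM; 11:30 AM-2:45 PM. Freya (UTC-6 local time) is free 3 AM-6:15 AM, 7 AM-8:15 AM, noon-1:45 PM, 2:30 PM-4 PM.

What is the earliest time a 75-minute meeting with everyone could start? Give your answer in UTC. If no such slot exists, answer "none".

09:15

Nikolai in UTC: 09:15-11:00, 11:30-12:15, 12:45-15:15, 18:30-21:45 (add 7h to convert from UTC-7).
Freya in UTC: 09:00-12:15, 13:00-14:15, 18:00-19:45, 20:30-22:00 (add 6h to convert from UTC-6).
Nikolai ∩ Freya: 09:15-11:00, 11:30-12:15, 13:00-14:15, 18:30-19:45, 20:30-21:45.
The first common window of at least 75 minutes is 09:15-11:00, so the earliest start is 09:15.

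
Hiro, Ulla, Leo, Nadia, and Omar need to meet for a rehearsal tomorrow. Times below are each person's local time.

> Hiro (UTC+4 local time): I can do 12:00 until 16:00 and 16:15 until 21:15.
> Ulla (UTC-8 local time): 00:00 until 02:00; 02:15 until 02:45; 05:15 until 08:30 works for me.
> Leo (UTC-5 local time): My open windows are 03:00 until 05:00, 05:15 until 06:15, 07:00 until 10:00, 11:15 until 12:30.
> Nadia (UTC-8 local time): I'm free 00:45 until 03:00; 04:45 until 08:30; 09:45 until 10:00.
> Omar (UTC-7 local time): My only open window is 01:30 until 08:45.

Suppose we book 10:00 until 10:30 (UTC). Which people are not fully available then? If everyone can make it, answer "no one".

Leo, Ulla

Hiro in UTC: 08:00-12:00, 12:15-17:15 (subtract 4h to convert from UTC+4).
Ulla in UTC: 08:00-10:00, 10:15-10:45, 13:15-16:30 (add 8h to convert from UTC-8).
Leo in UTC: 08:00-10:00, 10:15-11:15, 12:00-15:00, 16:15-17:30 (add 5h to convert from UTC-5).
Nadia in UTC: 08:45-11:00, 12:45-16:30, 17:45-18:00 (add 8h to convert from UTC-8).
Omar in UTC: 08:30-15:45 (add 7h to convert from UTC-7).
Hiro: free for 10:00-10:30. Ulla: not fully free for 10:00-10:30. Leo: not fully free for 10:00-10:30. Nadia: free for 10:00-10:30. Omar: free for 10:00-10:30.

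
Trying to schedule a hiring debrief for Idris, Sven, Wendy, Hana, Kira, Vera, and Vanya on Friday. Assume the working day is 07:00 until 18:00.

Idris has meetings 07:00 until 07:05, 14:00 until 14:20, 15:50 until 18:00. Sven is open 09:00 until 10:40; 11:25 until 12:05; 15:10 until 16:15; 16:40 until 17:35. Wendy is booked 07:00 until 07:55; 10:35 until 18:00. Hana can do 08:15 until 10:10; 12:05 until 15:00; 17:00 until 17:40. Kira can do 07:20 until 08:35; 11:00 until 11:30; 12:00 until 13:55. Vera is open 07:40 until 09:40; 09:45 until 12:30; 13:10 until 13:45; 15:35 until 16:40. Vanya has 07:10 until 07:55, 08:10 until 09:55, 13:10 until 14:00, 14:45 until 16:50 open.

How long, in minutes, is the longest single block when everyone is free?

Idris free: 07:05-14:00, 14:20-15:50 (invert busy blocks within the working day).
Sven free: 09:00-10:40, 11:25-12:05, 15:10-16:15, 16:40-17:35.
Wendy free: 07:55-10:35 (invert busy blocks within the working day).
Hana free: 08:15-10:10, 12:05-15:00, 17:00-17:40.
Kira free: 07:20-08:35, 11:00-11:30, 12:00-13:55.
Vera free: 07:40-09:40, 09:45-12:30, 13:10-13:45, 15:35-16:40.
Vanya free: 07:10-07:55, 08:10-09:55, 13:10-14:00, 14:45-16:50.
Idris ∩ Sven: 09:00-10:40, 11:25-12:05, 15:10-15:50.
Idris ∩ Sven ∩ Wendy: 09:00-10:35.
Idris ∩ Sven ∩ Wendy ∩ Hana: 09:00-10:10.
Idris ∩ Sven ∩ Wendy ∩ Hana ∩ Kira: ∅.
Idris ∩ Sven ∩ Wendy ∩ Hana ∩ Kira ∩ Vera: ∅.
Idris ∩ Sven ∩ Wendy ∩ Hana ∩ Kira ∩ Vera ∩ Vanya: ∅.
There is no time when everyone is free.
No common window exists, so the longest block is 0 minutes.

0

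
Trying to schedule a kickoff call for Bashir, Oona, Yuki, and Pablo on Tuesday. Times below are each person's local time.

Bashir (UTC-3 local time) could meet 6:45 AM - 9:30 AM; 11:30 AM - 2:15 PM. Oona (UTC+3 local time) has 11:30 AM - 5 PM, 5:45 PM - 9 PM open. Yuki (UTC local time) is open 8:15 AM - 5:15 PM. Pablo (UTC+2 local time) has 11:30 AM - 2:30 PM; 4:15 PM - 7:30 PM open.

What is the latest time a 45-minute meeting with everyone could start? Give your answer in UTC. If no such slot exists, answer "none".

Bashir in UTC: 09:45-12:30, 14:30-17:15 (add 3h to convert from UTC-3).
Oona in UTC: 08:30-14:00, 14:45-18:00 (subtract 3h to convert from UTC+3).
Yuki in UTC: 08:15-17:15.
Pablo in UTC: 09:30-12:30, 14:15-17:30 (subtract 2h to convert from UTC+2).
Bashir ∩ Oona: 09:45-12:30, 14:45-17:15.
Bashir ∩ Oona ∩ Yuki: 09:45-12:30, 14:45-17:15.
Bashir ∩ Oona ∩ Yuki ∩ Pablo: 09:45-12:30, 14:45-17:15.
Those are the intersection windows.
The last common window of at least 45 minutes is 14:45-17:15; a 45-minute meeting can start as late as 16:30 and still end by 17:15.

16:30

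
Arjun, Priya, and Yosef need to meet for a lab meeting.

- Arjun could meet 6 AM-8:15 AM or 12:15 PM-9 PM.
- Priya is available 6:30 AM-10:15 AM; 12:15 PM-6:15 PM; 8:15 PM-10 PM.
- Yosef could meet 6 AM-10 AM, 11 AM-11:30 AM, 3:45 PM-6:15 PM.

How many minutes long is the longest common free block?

Arjun ∩ Priya: 06:30-08:15, 12:15-18:15, 20:15-21:00.
Arjun ∩ Priya ∩ Yosef: 06:30-08:15, 15:45-18:15.
Those are the intersection windows.
The longest is 15:45-18:15 at 150 minutes.

150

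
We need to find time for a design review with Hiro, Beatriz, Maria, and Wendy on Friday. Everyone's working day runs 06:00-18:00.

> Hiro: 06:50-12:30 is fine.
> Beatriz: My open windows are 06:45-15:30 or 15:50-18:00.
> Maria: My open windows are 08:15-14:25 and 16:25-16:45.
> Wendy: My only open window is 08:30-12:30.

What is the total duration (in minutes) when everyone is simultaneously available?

Hiro ∩ Beatriz: 06:50-12:30.
Hiro ∩ Beatriz ∩ Maria: 08:15-12:30.
Hiro ∩ Beatriz ∩ Maria ∩ Wendy: 08:30-12:30.
That's a single block of 240 minutes.

240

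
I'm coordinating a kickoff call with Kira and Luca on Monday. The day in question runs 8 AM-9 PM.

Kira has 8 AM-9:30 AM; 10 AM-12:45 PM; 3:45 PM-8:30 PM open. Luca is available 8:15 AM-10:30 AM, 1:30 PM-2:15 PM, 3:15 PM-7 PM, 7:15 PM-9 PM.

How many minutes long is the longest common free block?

Kira ∩ Luca: 08:15-09:30, 10:00-10:30, 15:45-19:00, 19:15-20:30.
The longest is 15:45-19:00 at 195 minutes.

195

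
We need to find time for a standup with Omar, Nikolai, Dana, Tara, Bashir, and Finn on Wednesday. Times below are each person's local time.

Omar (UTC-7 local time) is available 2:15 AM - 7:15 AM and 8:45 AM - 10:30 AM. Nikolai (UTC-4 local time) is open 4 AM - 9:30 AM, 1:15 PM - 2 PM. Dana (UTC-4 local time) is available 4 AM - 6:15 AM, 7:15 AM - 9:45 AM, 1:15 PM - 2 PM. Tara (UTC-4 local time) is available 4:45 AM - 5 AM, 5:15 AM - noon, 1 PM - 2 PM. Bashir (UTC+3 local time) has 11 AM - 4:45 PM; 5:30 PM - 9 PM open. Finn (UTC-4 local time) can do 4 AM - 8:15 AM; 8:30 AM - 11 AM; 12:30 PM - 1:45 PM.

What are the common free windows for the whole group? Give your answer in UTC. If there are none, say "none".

Omar in UTC: 09:15-14:15, 15:45-17:30 (add 7h to convert from UTC-7).
Nikolai in UTC: 08:00-13:30, 17:15-18:00 (add 4h to convert from UTC-4).
Dana in UTC: 08:00-10:15, 11:15-13:45, 17:15-18:00 (add 4h to convert from UTC-4).
Tara in UTC: 08:45-09:00, 09:15-16:00, 17:00-18:00 (add 4h to convert from UTC-4).
Bashir in UTC: 08:00-13:45, 14:30-18:00 (subtract 3h to convert from UTC+3).
Finn in UTC: 08:00-12:15, 12:30-15:00, 16:30-17:45 (add 4h to convert from UTC-4).
Omar ∩ Nikolai: 09:15-13:30, 17:15-17:30.
Omar ∩ Nikolai ∩ Dana: 09:15-10:15, 11:15-13:30, 17:15-17:30.
Omar ∩ Nikolai ∩ Dana ∩ Tara: 09:15-10:15, 11:15-13:30, 17:15-17:30.
Omar ∩ Nikolai ∩ Dana ∩ Tara ∩ Bashir: 09:15-10:15, 11:15-13:30, 17:15-17:30.
Omar ∩ Nikolai ∩ Dana ∩ Tara ∩ Bashir ∩ Finn: 09:15-10:15, 11:15-12:15, 12:30-13:30, 17:15-17:30.

09:15-10:15, 11:15-12:15, 12:30-13:30, 17:15-17:30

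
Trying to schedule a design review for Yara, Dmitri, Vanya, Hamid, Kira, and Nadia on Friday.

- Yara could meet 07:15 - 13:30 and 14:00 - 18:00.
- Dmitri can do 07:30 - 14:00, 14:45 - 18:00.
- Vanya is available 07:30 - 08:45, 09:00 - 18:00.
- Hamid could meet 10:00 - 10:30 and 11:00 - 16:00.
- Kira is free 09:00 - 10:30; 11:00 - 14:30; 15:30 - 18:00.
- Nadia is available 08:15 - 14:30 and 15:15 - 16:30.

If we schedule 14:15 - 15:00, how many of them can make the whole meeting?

3

Yara, Vanya, and Hamid can make the full 14:15-15:00 slot — that's 3.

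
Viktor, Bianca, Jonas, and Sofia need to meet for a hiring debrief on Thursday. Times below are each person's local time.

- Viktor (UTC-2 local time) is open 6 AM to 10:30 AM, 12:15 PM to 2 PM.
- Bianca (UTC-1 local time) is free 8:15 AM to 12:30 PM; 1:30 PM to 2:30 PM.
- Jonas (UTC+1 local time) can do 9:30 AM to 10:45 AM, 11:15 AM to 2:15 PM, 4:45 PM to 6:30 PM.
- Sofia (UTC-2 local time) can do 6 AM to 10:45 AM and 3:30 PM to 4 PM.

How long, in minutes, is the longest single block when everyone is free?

135

Viktor in UTC: 08:00-12:30, 14:15-16:00 (add 2h to convert from UTC-2).
Bianca in UTC: 09:15-13:30, 14:30-15:30 (add 1h to convert from UTC-1).
Jonas in UTC: 08:30-09:45, 10:15-13:15, 15:45-17:30 (subtract 1h to convert from UTC+1).
Sofia in UTC: 08:00-12:45, 17:30-18:00 (add 2h to convert from UTC-2).
Viktor ∩ Bianca: 09:15-12:30, 14:30-15:30.
Viktor ∩ Bianca ∩ Jonas: 09:15-09:45, 10:15-12:30.
Viktor ∩ Bianca ∩ Jonas ∩ Sofia: 09:15-09:45, 10:15-12:30.
So the common availability across everyone is 09:15-09:45, 10:15-12:30.
The longest is 10:15-12:30 at 135 minutes.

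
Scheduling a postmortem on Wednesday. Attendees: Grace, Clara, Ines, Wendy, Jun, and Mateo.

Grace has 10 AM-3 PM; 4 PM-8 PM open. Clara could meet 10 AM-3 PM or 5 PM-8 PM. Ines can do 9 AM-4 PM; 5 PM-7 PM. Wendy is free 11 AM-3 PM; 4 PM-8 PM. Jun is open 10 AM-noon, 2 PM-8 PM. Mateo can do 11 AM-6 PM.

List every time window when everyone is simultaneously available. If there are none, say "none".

Grace ∩ Clara: 10:00-15:00, 17:00-20:00.
Grace ∩ Clara ∩ Ines: 10:00-15:00, 17:00-19:00.
Grace ∩ Clara ∩ Ines ∩ Wendy: 11:00-15:00, 17:00-19:00.
Grace ∩ Clara ∩ Ines ∩ Wendy ∩ Jun: 11:00-12:00, 14:00-15:00, 17:00-19:00.
Grace ∩ Clara ∩ Ines ∩ Wendy ∩ Jun ∩ Mateo: 11:00-12:00, 14:00-15:00, 17:00-18:00.
So the common availability across everyone is 11:00-12:00, 14:00-15:00, 17:00-18:00.

11:00-12:00, 14:00-15:00, 17:00-18:00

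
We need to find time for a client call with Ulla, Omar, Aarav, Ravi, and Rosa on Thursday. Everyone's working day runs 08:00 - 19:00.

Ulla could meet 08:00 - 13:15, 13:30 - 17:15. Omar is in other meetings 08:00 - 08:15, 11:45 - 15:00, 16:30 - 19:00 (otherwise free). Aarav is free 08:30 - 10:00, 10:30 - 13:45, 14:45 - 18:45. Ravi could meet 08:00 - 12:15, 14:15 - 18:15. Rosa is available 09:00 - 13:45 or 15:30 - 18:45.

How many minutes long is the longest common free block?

Ulla free: 08:00-13:15, 13:30-17:15.
Omar free: 08:15-11:45, 15:00-16:30 (invert busy blocks within the working day).
Aarav free: 08:30-10:00, 10:30-13:45, 14:45-18:45.
Ravi free: 08:00-12:15, 14:15-18:15.
Rosa free: 09:00-13:45, 15:30-18:45.
Ulla ∩ Omar: 08:15-11:45, 15:00-16:30.
Ulla ∩ Omar ∩ Aarav: 08:30-10:00, 10:30-11:45, 15:00-16:30.
Ulla ∩ Omar ∩ Aarav ∩ Ravi: 08:30-10:00, 10:30-11:45, 15:00-16:30.
Ulla ∩ Omar ∩ Aarav ∩ Ravi ∩ Rosa: 09:00-10:00, 10:30-11:45, 15:30-16:30.
The longest is 10:30-11:45 at 75 minutes.

75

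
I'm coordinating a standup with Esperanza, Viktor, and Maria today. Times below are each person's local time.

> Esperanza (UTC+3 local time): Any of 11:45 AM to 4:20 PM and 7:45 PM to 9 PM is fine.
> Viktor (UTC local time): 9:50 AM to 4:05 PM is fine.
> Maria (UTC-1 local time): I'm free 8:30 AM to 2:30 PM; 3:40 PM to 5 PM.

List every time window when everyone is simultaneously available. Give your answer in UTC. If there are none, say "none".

Esperanza in UTC: 08:45-13:20, 16:45-18:00 (subtract 3h to convert from UTC+3).
Viktor in UTC: 09:50-16:05.
Maria in UTC: 09:30-15:30, 16:40-18:00 (add 1h to convert from UTC-1).
Esperanza ∩ Viktor: 09:50-13:20.
Esperanza ∩ Viktor ∩ Maria: 09:50-13:20.
Those are the intersection windows.

09:50-13:20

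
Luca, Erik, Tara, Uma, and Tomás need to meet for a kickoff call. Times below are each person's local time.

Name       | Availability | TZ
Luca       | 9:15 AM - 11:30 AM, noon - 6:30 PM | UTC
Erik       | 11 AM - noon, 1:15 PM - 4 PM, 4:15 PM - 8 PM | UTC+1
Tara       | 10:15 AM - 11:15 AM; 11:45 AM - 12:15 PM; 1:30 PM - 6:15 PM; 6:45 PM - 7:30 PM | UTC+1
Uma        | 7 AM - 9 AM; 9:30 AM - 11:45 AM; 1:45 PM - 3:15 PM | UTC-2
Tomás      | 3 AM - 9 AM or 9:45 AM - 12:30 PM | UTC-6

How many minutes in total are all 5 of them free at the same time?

195

Luca in UTC: 09:15-11:30, 12:00-18:30.
Erik in UTC: 10:00-11:00, 12:15-15:00, 15:15-19:00 (subtract 1h to convert from UTC+1).
Tara in UTC: 09:15-10:15, 10:45-11:15, 12:30-17:15, 17:45-18:30 (subtract 1h to convert from UTC+1).
Uma in UTC: 09:00-11:00, 11:30-13:45, 15:45-17:15 (add 2h to convert from UTC-2).
Tomás in UTC: 09:00-15:00, 15:45-18:30 (add 6h to convert from UTC-6).
Luca ∩ Erik: 10:00-11:00, 12:15-15:00, 15:15-18:30.
Luca ∩ Erik ∩ Tara: 10:00-10:15, 10:45-11:00, 12:30-15:00, 15:15-17:15, 17:45-18:30.
Luca ∩ Erik ∩ Tara ∩ Uma: 10:00-10:15, 10:45-11:00, 12:30-13:45, 15:45-17:15.
Luca ∩ Erik ∩ Tara ∩ Uma ∩ Tomás: 10:00-10:15, 10:45-11:00, 12:30-13:45, 15:45-17:15.
So the common availability across everyone is 10:00-10:15, 10:45-11:00, 12:30-13:45, 15:45-17:15.
Summing the common windows: 15 + 15 + 75 + 90 = 195 minutes.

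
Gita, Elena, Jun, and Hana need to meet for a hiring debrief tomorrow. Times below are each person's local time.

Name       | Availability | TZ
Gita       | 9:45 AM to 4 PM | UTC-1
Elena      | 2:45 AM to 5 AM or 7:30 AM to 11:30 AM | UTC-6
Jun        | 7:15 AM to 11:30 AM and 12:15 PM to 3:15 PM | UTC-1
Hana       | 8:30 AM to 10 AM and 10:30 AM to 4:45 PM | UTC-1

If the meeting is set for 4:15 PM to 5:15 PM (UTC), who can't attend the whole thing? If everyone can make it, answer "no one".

Gita in UTC: 10:45-17:00 (add 1h to convert from UTC-1).
Elena in UTC: 08:45-11:00, 13:30-17:30 (add 6h to convert from UTC-6).
Jun in UTC: 08:15-12:30, 13:15-16:15 (add 1h to convert from UTC-1).
Hana in UTC: 09:30-11:00, 11:30-17:45 (add 1h to convert from UTC-1).
Gita: not fully free for 16:15-17:15. Elena: free for 16:15-17:15. Jun: not fully free for 16:15-17:15. Hana: free for 16:15-17:15.

Gita, Jun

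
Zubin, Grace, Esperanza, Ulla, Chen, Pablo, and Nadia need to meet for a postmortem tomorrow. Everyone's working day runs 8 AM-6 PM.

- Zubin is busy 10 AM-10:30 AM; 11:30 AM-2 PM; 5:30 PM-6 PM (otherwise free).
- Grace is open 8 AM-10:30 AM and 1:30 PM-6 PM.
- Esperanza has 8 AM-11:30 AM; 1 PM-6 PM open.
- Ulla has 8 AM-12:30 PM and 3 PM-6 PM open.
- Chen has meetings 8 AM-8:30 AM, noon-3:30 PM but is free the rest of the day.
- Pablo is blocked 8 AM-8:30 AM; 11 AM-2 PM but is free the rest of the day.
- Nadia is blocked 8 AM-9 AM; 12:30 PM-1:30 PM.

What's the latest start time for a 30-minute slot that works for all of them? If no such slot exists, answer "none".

Zubin free: 08:00-10:00, 10:30-11:30, 14:00-17:30 (invert busy blocks within the working day).
Grace free: 08:00-10:30, 13:30-18:00.
Esperanza free: 08:00-11:30, 13:00-18:00.
Ulla free: 08:00-12:30, 15:00-18:00.
Chen free: 08:30-12:00, 15:30-18:00 (invert busy blocks within the working day).
Pablo free: 08:30-11:00, 14:00-18:00 (invert busy blocks within the working day).
Nadia free: 09:00-12:30, 13:30-18:00 (invert busy blocks within the working day).
Zubin ∩ Grace: 08:00-10:00, 14:00-17:30.
Zubin ∩ Grace ∩ Esperanza: 08:00-10:00, 14:00-17:30.
Zubin ∩ Grace ∩ Esperanza ∩ Ulla: 08:00-10:00, 15:00-17:30.
Zubin ∩ Grace ∩ Esperanza ∩ Ulla ∩ Chen: 08:30-10:00, 15:30-17:30.
Zubin ∩ Grace ∩ Esperanza ∩ Ulla ∩ Chen ∩ Pablo: 08:30-10:00, 15:30-17:30.
Zubin ∩ Grace ∩ Esperanza ∩ Ulla ∩ Chen ∩ Pablo ∩ Nadia: 09:00-10:00, 15:30-17:30.
So the common availability across everyone is 09:00-10:00, 15:30-17:30.
The last common window of at least 30 minutes is 15:30-17:30; a 30-minute meeting can start as late as 17:00 and still end by 17:30.

17:00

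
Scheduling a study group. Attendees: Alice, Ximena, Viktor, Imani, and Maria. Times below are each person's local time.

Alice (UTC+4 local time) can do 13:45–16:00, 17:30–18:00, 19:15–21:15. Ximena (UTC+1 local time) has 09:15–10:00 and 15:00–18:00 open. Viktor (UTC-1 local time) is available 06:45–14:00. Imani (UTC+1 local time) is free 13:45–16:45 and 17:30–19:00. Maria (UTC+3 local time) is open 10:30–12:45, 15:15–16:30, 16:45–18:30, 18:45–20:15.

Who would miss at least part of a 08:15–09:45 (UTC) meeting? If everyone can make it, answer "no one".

Alice, Imani, Ximena

Alice in UTC: 09:45-12:00, 13:30-14:00, 15:15-17:15 (subtract 4h to convert from UTC+4).
Ximena in UTC: 08:15-09:00, 14:00-17:00 (subtract 1h to convert from UTC+1).
Viktor in UTC: 07:45-15:00 (add 1h to convert from UTC-1).
Imani in UTC: 12:45-15:45, 16:30-18:00 (subtract 1h to convert from UTC+1).
Maria in UTC: 07:30-09:45, 12:15-13:30, 13:45-15:30, 15:45-17:15 (subtract 3h to convert from UTC+3).
Alice: not fully free for 08:15-09:45. Ximena: not fully free for 08:15-09:45. Viktor: free for 08:15-09:45. Imani: not fully free for 08:15-09:45. Maria: free for 08:15-09:45.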